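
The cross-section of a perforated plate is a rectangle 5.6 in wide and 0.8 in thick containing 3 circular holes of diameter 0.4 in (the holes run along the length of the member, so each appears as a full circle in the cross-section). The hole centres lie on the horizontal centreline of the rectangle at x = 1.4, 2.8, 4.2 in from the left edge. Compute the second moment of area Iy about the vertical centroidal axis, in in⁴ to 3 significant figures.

Break the section into simple shapes (no overlaps), measuring from the bottom-left corner of the bounding box.
Plate: 5.6 × 0.8, A = 4.48 in², x = 2.8 in, Ī = 11.708 in⁴.
Hole 1 (subtracted): ⌀0.4, A = 0.12566 in², x = 1.4 in, Ī = 0.0012566 in⁴.
Hole 2 (subtracted): ⌀0.4, A = 0.12566 in², x = 2.8 in, Ī = 0.0012566 in⁴.
Hole 3 (subtracted): ⌀0.4, A = 0.12566 in², x = 4.2 in, Ī = 0.0012566 in⁴.
By symmetry the centroid is at mid-width, x̄ = 2.8 in.
Transfer each piece to the vertical centroidal axis using Ī + A·d² with d = x − 2.8:
  plate: d = 0 in → contributes +11.708 in⁴
  hole 1: d = -1.4 in → contributes −0.24756 in⁴
  hole 2: d = 0 in → contributes −0.0012566 in⁴
  hole 3: d = 1.4 in → contributes −0.24756 in⁴
Total I = 11.211 in⁴.

Iy ≈ 11.2 in⁴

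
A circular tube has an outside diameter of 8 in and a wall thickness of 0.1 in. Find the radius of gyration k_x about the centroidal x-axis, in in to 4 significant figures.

k_x ≈ 2.793 in

Treat the section as a set of non-overlapping primitives; coordinates are from the bounding-box lower-left.
Outer circle: ⌀8, A = 50.2655 in², y = 4 in, Ī = 201.062 in⁴.
Bore (subtracted): ⌀7.8, A = 47.7836 in², y = 4 in, Ī = 181.697 in⁴.
By symmetry the centroid is at mid-height, ȳ = 4 in.
All pieces are centred on the centroidal x-axis, so I = ΣĪ (holes subtracted) = 19.3647 in⁴.
Radius of gyration: k = √(I/A) = √(19.3647 / 2.48186) = 2.7933 in.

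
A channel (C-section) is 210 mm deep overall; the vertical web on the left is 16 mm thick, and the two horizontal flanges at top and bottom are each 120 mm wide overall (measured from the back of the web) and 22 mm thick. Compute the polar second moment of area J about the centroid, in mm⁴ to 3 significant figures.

J ≈ 6.41 × 10⁷ mm⁴

Break the section into simple shapes (no overlaps), measuring from the bottom-left corner of the bounding box.
Web: 16 × 210, A = 3 360 mm², y = 105 mm, Ī = 12 348 000 mm⁴.
Top flange (beyond web): 104 × 22, A = 2 288 mm², y = 199 mm, Ī = 92 283 mm⁴.
Bottom flange (beyond web): 104 × 22, A = 2 288 mm², y = 11 mm, Ī = 92 283 mm⁴.
By symmetry the centroid is at mid-height, ȳ = 105 mm.
Transfer each piece to the centroidal x-axis using Ī + A·d² with d = y − 105:
  web: d = 0 mm → contributes +12 348 000 mm⁴
  top flange (beyond web): d = 94 mm → contributes +20 309 051 mm⁴
  bottom flange (beyond web): d = -94 mm → contributes +20 309 051 mm⁴
Total I = 52 966 101 mm⁴.
For the y-axis: x̄ = 42.597 mm.
Repeating about the centroidal y-axis gives I_y = 11 170 891 mm⁴.
Polar second moment: J = I_x + I_y = 64 136 992 mm⁴.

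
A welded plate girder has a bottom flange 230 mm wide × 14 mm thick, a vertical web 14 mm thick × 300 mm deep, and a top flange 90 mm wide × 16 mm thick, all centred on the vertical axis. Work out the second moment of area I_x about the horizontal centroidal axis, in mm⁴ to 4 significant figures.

I_x ≈ 1.382 × 10⁸ mm⁴

Treat the section as a set of non-overlapping primitives; coordinates are from the bounding-box lower-left.
Bottom plate: 230 × 14, A = 3 220 mm², y = 7 mm, Ī = 52593.3 mm⁴.
Web plate: 14 × 300, A = 4 200 mm², y = 164 mm, Ī = 31 500 000 mm⁴.
Top plate: 90 × 16, A = 1 440 mm², y = 322 mm, Ī = 30 720 mm⁴.
Centroid: ȳ = ΣA·y / ΣA = 132.621 mm.
Transfer each piece to the horizontal centroidal axis using Ī + A·d² with d = y − 132.621:
  bottom plate: d = -125.621 mm → contributes +50 866 052 mm⁴
  web plate: d = 31.3792 mm → contributes +35 635 556 mm⁴
  top plate: d = 189.379 mm → contributes +51 675 591 mm⁴
Total I = 138 177 199 mm⁴.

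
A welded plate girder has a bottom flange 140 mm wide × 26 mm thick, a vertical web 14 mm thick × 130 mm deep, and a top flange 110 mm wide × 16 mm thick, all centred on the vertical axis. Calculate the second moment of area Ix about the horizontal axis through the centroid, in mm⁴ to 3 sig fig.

Treat the section as a set of non-overlapping primitives; coordinates are from the bounding-box lower-left.
Bottom plate: 140 × 26, A = 3 640 mm², y = 13 mm, Ī = 205 053 mm⁴.
Web plate: 14 × 130, A = 1 820 mm², y = 91 mm, Ī = 2 563 167 mm⁴.
Top plate: 110 × 16, A = 1 760 mm², y = 164 mm, Ī = 37 547 mm⁴.
Centroid: ȳ = ΣA·y / ΣA = 69.471 mm.
Transfer each piece to the horizontal axis through the centroid using Ī + A·d² with d = y − 69.471:
  bottom plate: d = -56.471 mm → contributes +11 812 883 mm⁴
  web plate: d = 21.529 mm → contributes +3 406 739 mm⁴
  top plate: d = 94.529 mm → contributes +15 764 463 mm⁴
Total I = 30 984 086 mm⁴.

Ix ≈ 3.10 × 10⁷ mm⁴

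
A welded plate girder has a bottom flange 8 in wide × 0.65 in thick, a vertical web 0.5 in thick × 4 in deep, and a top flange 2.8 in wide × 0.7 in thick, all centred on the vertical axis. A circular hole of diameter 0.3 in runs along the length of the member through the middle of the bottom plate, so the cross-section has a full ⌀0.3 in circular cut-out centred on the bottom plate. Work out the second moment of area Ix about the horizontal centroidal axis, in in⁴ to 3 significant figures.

Treat the section as a set of non-overlapping primitives; coordinates are from the bounding-box lower-left.
Bottom plate: 8 × 0.65, A = 5.2 in², y = 0.325 in, Ī = 0.18308 in⁴.
Web plate: 0.5 × 4, A = 2 in², y = 2.65 in, Ī = 2.6667 in⁴.
Top plate: 2.8 × 0.7, A = 1.96 in², y = 5 in, Ī = 0.080033 in⁴.
Hole (subtracted): ⌀0.3, A = 0.070686 in², y = 0.325 in, Ī = 0.00039761 in⁴.
Centroid: ȳ = ΣA·y / ΣA = 1.8447 in.
Transfer each piece to the horizontal centroidal axis using Ī + A·d² with d = y − 1.8447:
  bottom plate: d = -1.5197 in → contributes +12.192 in⁴
  web plate: d = 0.8053 in → contributes +3.9637 in⁴
  top plate: d = 3.1553 in → contributes +19.594 in⁴
  hole: d = -1.5197 in → contributes −0.16364 in⁴
Total I = 35.586 in⁴.

Ix ≈ 35.6 in⁴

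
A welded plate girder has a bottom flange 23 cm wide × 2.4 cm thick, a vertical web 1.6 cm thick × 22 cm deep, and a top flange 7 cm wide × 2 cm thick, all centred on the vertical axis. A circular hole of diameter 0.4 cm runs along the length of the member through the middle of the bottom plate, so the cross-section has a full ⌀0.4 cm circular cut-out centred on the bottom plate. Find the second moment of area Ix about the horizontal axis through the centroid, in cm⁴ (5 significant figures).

Ix ≈ 9229.0 cm⁴

Break the section into simple shapes (no overlaps), measuring from the bottom-left corner of the bounding box.
Bottom plate: 23 × 2.4, A = 55.2 cm², y = 1.2 cm, Ī = 26.496 cm⁴.
Web plate: 1.6 × 22, A = 35.2 cm², y = 13.4 cm, Ī = 1419.733 cm⁴.
Top plate: 7 × 2, A = 14 cm², y = 25.4 cm, Ī = 4.666667 cm⁴.
Hole (subtracted): ⌀0.4, A = 0.1256637 cm², y = 1.2 cm, Ī = 0.001256637 cm⁴.
Centroid: ȳ = ΣA·y / ΣA = 8.567489 cm.
Transfer each piece to the horizontal axis through the centroid using Ī + A·d² with d = y − 8.567489:
  bottom plate: d = -7.367489 cm → contributes +3022.746 cm⁴
  web plate: d = 4.832511 cm → contributes +2241.765 cm⁴
  top plate: d = 16.83251 cm → contributes +3971.335 cm⁴
  hole: d = -7.367489 cm → contributes −6.822269 cm⁴
Total I = 9229.023 cm⁴.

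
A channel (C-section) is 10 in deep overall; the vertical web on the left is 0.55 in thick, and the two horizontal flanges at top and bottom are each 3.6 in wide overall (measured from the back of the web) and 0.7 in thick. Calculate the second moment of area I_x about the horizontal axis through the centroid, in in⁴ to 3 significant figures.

Break the section into simple shapes (no overlaps), measuring from the bottom-left corner of the bounding box.
Web: 0.55 × 10, A = 5.5 in², y = 5 in, Ī = 45.833 in⁴.
Top flange (beyond web): 3.05 × 0.7, A = 2.135 in², y = 9.65 in, Ī = 0.087179 in⁴.
Bottom flange (beyond web): 3.05 × 0.7, A = 2.135 in², y = 0.35 in, Ī = 0.087179 in⁴.
By symmetry the centroid is at mid-height, ȳ = 5 in.
Transfer each piece to the horizontal axis through the centroid using Ī + A·d² with d = y − 5:
  web: d = 0 in → contributes +45.833 in⁴
  top flange (beyond web): d = 4.65 in → contributes +46.251 in⁴
  bottom flange (beyond web): d = -4.65 in → contributes +46.251 in⁴
Total I = 138.34 in⁴.

I_x ≈ 138 in⁴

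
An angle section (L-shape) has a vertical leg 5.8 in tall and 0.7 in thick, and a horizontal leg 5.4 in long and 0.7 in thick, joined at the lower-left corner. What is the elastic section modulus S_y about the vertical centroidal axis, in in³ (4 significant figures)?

Treat the section as a set of non-overlapping primitives; coordinates are from the bounding-box lower-left.
Vertical leg: 0.7 × 5.8, A = 4.06 in², x = 0.35 in, Ī = 0.165783 in⁴.
Horizontal leg (remainder): 4.7 × 0.7, A = 3.29 in², x = 3.05 in, Ī = 6.05634 in⁴.
Centroid: x̄ = ΣA·x / ΣA = 1.55857 in.
Transfer each piece to the vertical centroidal axis using Ī + A·d² with d = x − 1.55857:
  vertical leg: d = -1.20857 in → contributes +6.096 in⁴
  horizontal leg (remainder): d = 1.49143 in → contributes +13.3745 in⁴
Total I = 19.4705 in⁴.
Extreme fibre distance c = 3.84143 in; S = I/c = 5.06855 in³.

S_y ≈ 5.069 in³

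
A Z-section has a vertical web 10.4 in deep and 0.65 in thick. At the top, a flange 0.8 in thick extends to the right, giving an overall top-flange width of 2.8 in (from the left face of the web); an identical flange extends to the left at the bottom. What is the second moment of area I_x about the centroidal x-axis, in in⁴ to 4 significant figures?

I_x ≈ 140.4 in⁴

Treat the section as a set of non-overlapping primitives; coordinates are from the bounding-box lower-left.
Web: 0.65 × 10.4, A = 6.76 in², y = 5.2 in, Ī = 60.9301 in⁴.
Top flange (beyond web): 2.15 × 0.8, A = 1.72 in², y = 10 in, Ī = 0.0917333 in⁴.
Bottom flange (beyond web): 2.15 × 0.8, A = 1.72 in², y = 0.4 in, Ī = 0.0917333 in⁴.
Centroid: ȳ = ΣA·y / ΣA = 5.2 in.
Transfer each piece to the centroidal x-axis using Ī + A·d² with d = y − 5.2:
  web: d = 0 in → contributes +60.9301 in⁴
  top flange (beyond web): d = 4.8 in → contributes +39.7205 in⁴
  bottom flange (beyond web): d = -4.8 in → contributes +39.7205 in⁴
Total I = 140.371 in⁴.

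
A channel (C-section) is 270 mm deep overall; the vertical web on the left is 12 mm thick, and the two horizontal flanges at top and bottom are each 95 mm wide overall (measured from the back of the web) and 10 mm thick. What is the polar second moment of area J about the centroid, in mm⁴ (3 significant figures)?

J ≈ 5.12 × 10⁷ mm⁴

Decompose the section into non-overlapping parts with the origin at the bottom-left of its bounding rectangle.
Web: 12 × 270, A = 3 240 mm², y = 135 mm, Ī = 19 683 000 mm⁴.
Top flange (beyond web): 83 × 10, A = 830 mm², y = 265 mm, Ī = 6916.7 mm⁴.
Bottom flange (beyond web): 83 × 10, A = 830 mm², y = 5 mm, Ī = 6916.7 mm⁴.
By symmetry the centroid is at mid-height, ȳ = 135 mm.
Transfer each piece to the centroidal x-axis using Ī + A·d² with d = y − 135:
  web: d = 0 mm → contributes +19 683 000 mm⁴
  top flange (beyond web): d = 130 mm → contributes +14 033 917 mm⁴
  bottom flange (beyond web): d = -130 mm → contributes +14 033 917 mm⁴
Total I = 47 750 833 mm⁴.
For the y-axis: x̄ = 22.092 mm.
Repeating about the centroidal y-axis gives I_y = 3 468 392 mm⁴.
Polar second moment: J = I_x + I_y = 51 219 225 mm⁴.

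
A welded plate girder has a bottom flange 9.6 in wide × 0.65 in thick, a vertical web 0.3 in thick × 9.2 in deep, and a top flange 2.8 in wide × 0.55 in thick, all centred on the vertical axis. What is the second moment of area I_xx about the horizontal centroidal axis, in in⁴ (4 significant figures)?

I_xx ≈ 156.5 in⁴

Split into non-overlapping primitives; take the origin at the lower-left of the bounding box.
Bottom plate: 9.6 × 0.65, A = 6.24 in², y = 0.325 in, Ī = 0.2197 in⁴.
Web plate: 0.3 × 9.2, A = 2.76 in², y = 5.25 in, Ī = 19.4672 in⁴.
Top plate: 2.8 × 0.55, A = 1.54 in², y = 10.125 in, Ī = 0.0388208 in⁴.
Centroid: ȳ = ΣA·y / ΣA = 3.04654 in.
Transfer each piece to the horizontal centroidal axis using Ī + A·d² with d = y − 3.04654:
  bottom plate: d = -2.72154 in → contributes +46.4379 in⁴
  web plate: d = 2.20346 in → contributes +32.8677 in⁴
  top plate: d = 7.07846 in → contributes +77.2 in⁴
Total I = 156.506 in⁴.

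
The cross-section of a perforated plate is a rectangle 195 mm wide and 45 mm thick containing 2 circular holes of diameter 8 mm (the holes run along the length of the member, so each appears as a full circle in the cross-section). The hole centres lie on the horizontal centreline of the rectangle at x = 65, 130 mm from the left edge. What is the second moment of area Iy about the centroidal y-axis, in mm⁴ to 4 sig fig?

Split into non-overlapping primitives; take the origin at the lower-left of the bounding box.
Plate: 195 × 45, A = 8 775 mm², x = 97.5 mm, Ī = 27 805 781 mm⁴.
Hole 1 (subtracted): ⌀8, A = 50.2655 mm², x = 65 mm, Ī = 201.062 mm⁴.
Hole 2 (subtracted): ⌀8, A = 50.2655 mm², x = 130 mm, Ī = 201.062 mm⁴.
By symmetry the centroid is at mid-width, x̄ = 97.5 mm.
Transfer each piece to the centroidal y-axis using Ī + A·d² with d = x − 97.5:
  plate: d = 0 mm → contributes +27 805 781 mm⁴
  hole 1: d = -32.5 mm → contributes −53 294 mm⁴
  hole 2: d = 32.5 mm → contributes −53 294 mm⁴
Total I = 27 699 193 mm⁴.

Iy ≈ 2.770 × 10⁷ mm⁴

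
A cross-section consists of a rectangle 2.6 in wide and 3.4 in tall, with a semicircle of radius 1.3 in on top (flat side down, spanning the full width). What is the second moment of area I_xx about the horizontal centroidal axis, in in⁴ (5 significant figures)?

I_xx ≈ 19.181 in⁴

Split into non-overlapping primitives; take the origin at the lower-left of the bounding box.
Rectangular body: 2.6 × 3.4, A = 8.84 in², y = 1.7 in, Ī = 8.515867 in⁴.
Semicircular cap: semicircle r = 1.3, A = 2.654646 in², y = 3.951737 in, Ī = 0.3134769 in⁴.
Centroid: ȳ = ΣA·y / ΣA = 2.22003 in.
Transfer each piece to the horizontal centroidal axis using Ī + A·d² with d = y − 2.22003:
  rectangular body: d = -0.5200303 in → contributes +10.90648 in⁴
  semicircular cap: d = 1.731707 in → contributes +8.274251 in⁴
Total I = 19.18073 in⁴.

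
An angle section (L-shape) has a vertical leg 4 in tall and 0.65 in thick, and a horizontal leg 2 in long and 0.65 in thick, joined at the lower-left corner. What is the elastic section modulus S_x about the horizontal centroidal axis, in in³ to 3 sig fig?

S_x ≈ 2.20 in³

Decompose the section into non-overlapping parts with the origin at the bottom-left of its bounding rectangle.
Vertical leg: 0.65 × 4, A = 2.6 in², y = 2 in, Ī = 3.4667 in⁴.
Horizontal leg (remainder): 1.35 × 0.65, A = 0.8775 in², y = 0.325 in, Ī = 0.030895 in⁴.
Centroid: ȳ = ΣA·y / ΣA = 1.5773 in.
Transfer each piece to the horizontal centroidal axis using Ī + A·d² with d = y − 1.5773:
  vertical leg: d = 0.42266 in → contributes +3.9311 in⁴
  horizontal leg (remainder): d = -1.2523 in → contributes +1.4071 in⁴
Total I = 5.3383 in⁴.
Extreme fibre distance c = 2.4227 in; S = I/c = 2.2035 in³.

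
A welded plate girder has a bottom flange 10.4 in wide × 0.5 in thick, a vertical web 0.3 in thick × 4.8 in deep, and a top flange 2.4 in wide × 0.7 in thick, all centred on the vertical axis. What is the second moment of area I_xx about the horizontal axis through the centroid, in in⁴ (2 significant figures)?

I_xx ≈ 42 in⁴

Split into non-overlapping primitives; take the origin at the lower-left of the bounding box.
Bottom plate: 10.4 × 0.5, A = 5.2 in², y = 0.25 in, Ī = 0.1083 in⁴.
Web plate: 0.3 × 4.8, A = 1.44 in², y = 2.9 in, Ī = 2.765 in⁴.
Top plate: 2.4 × 0.7, A = 1.68 in², y = 5.65 in, Ī = 0.0686 in⁴.
Centroid: ȳ = ΣA·y / ΣA = 1.799 in.
Transfer each piece to the horizontal axis through the centroid using Ī + A·d² with d = y − 1.799:
  bottom plate: d = -1.549 in → contributes +12.59 in⁴
  web plate: d = 1.101 in → contributes +4.51 in⁴
  top plate: d = 3.851 in → contributes +24.98 in⁴
Total I = 42.08 in⁴.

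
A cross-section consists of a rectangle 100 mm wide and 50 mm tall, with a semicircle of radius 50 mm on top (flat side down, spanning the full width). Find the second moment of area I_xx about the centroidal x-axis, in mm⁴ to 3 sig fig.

I_xx ≈ 6.43 × 10⁶ mm⁴

Decompose the section into non-overlapping parts with the origin at the bottom-left of its bounding rectangle.
Rectangular body: 100 × 50, A = 5 000 mm², y = 25 mm, Ī = 1 041 667 mm⁴.
Semicircular cap: semicircle r = 50, A = 3 927 mm², y = 71.221 mm, Ī = 685 981 mm⁴.
Centroid: ȳ = ΣA·y / ΣA = 45.333 mm.
Transfer each piece to the centroidal x-axis using Ī + A·d² with d = y − 45.333:
  rectangular body: d = -20.333 mm → contributes +3 108 721 mm⁴
  semicircular cap: d = 25.888 mm → contributes +3 317 836 mm⁴
Total I = 6 426 557 mm⁴.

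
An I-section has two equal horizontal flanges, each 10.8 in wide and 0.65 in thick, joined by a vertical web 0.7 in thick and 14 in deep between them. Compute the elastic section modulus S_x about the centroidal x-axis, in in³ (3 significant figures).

S_x ≈ 119 in³

Decompose the section into non-overlapping parts with the origin at the bottom-left of its bounding rectangle.
Bottom flange: 10.8 × 0.65, A = 7.02 in², y = 0.325 in, Ī = 0.24716 in⁴.
Web: 0.7 × 14, A = 9.8 in², y = 7.65 in, Ī = 160.07 in⁴.
Top flange: 10.8 × 0.65, A = 7.02 in², y = 14.975 in, Ī = 0.24716 in⁴.
By symmetry the centroid is at mid-height, ȳ = 7.65 in.
Transfer each piece to the centroidal x-axis using Ī + A·d² with d = y − 7.65:
  bottom flange: d = -7.325 in → contributes +376.91 in⁴
  web: d = 0 in → contributes +160.07 in⁴
  top flange: d = 7.325 in → contributes +376.91 in⁴
Total I = 913.89 in⁴.
Extreme fibre distance c = 7.65 in; S = I/c = 119.46 in³.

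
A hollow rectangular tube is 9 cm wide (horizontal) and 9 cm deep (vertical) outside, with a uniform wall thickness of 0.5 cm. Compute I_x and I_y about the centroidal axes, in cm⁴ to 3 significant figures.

I_x ≈ 205 cm⁴, I_y ≈ 205 cm⁴

Split into non-overlapping primitives; take the origin at the lower-left of the bounding box.
Outer rectangle: 9 × 9, A = 81 cm², y = 4.5 cm, Ī = 546.75 cm⁴.
Inner void (subtracted): 8 × 8, A = 64 cm², y = 4.5 cm, Ī = 341.33 cm⁴.
By symmetry the centroid is at mid-height, ȳ = 4.5 cm.
All pieces are centred on the centroidal x-axis, so I = ΣĪ (holes subtracted) = 205.42 cm⁴.
Repeating about the centroidal y-axis gives I_y = 205.42 cm⁴.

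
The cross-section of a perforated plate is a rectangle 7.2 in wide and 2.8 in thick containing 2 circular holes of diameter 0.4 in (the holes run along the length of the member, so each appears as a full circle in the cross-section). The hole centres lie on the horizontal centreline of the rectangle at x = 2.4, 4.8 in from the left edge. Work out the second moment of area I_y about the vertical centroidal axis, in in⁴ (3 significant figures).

I_y ≈ 86.7 in⁴

Split into non-overlapping primitives; take the origin at the lower-left of the bounding box.
Plate: 7.2 × 2.8, A = 20.16 in², x = 3.6 in, Ī = 87.091 in⁴.
Hole 1 (subtracted): ⌀0.4, A = 0.12566 in², x = 2.4 in, Ī = 0.0012566 in⁴.
Hole 2 (subtracted): ⌀0.4, A = 0.12566 in², x = 4.8 in, Ī = 0.0012566 in⁴.
By symmetry the centroid is at mid-width, x̄ = 3.6 in.
Transfer each piece to the vertical centroidal axis using Ī + A·d² with d = x − 3.6:
  plate: d = 0 in → contributes +87.091 in⁴
  hole 1: d = -1.2 in → contributes −0.18221 in⁴
  hole 2: d = 1.2 in → contributes −0.18221 in⁴
Total I = 86.727 in⁴.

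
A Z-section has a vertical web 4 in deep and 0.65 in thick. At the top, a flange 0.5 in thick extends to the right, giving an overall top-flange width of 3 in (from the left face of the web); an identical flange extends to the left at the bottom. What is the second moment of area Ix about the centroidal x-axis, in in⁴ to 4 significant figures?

Break the section into simple shapes (no overlaps), measuring from the bottom-left corner of the bounding box.
Web: 0.65 × 4, A = 2.6 in², y = 2 in, Ī = 3.46667 in⁴.
Top flange (beyond web): 2.35 × 0.5, A = 1.175 in², y = 3.75 in, Ī = 0.0244792 in⁴.
Bottom flange (beyond web): 2.35 × 0.5, A = 1.175 in², y = 0.25 in, Ī = 0.0244792 in⁴.
Centroid: ȳ = ΣA·y / ΣA = 2 in.
Transfer each piece to the centroidal x-axis using Ī + A·d² with d = y − 2:
  web: d = 0 in → contributes +3.46667 in⁴
  top flange (beyond web): d = 1.75 in → contributes +3.62292 in⁴
  bottom flange (beyond web): d = -1.75 in → contributes +3.62292 in⁴
Total I = 10.7125 in⁴.

Ix ≈ 10.71 in⁴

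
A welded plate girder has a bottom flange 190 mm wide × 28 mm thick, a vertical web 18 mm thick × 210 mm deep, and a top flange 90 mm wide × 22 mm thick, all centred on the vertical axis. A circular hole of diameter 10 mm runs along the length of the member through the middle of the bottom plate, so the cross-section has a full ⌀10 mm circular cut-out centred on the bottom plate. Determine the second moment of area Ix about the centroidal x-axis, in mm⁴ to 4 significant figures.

Split into non-overlapping primitives; take the origin at the lower-left of the bounding box.
Bottom plate: 190 × 28, A = 5 320 mm², y = 14 mm, Ī = 347 573 mm⁴.
Web plate: 18 × 210, A = 3 780 mm², y = 133 mm, Ī = 13 891 500 mm⁴.
Top plate: 90 × 22, A = 1 980 mm², y = 249 mm, Ī = 79 860 mm⁴.
Hole (subtracted): ⌀10, A = 78.5398 mm², y = 14 mm, Ī = 490.874 mm⁴.
Centroid: ȳ = ΣA·y / ΣA = 97.1817 mm.
Transfer each piece to the centroidal x-axis using Ī + A·d² with d = y − 97.1817:
  bottom plate: d = -83.1817 mm → contributes +37 157 679 mm⁴
  web plate: d = 35.8183 mm → contributes +18 741 057 mm⁴
  top plate: d = 151.818 mm → contributes +45 716 485 mm⁴
  hole: d = -83.1817 mm → contributes −543 923 mm⁴
Total I = 101 071 299 mm⁴.

Ix ≈ 1.011 × 10⁸ mm⁴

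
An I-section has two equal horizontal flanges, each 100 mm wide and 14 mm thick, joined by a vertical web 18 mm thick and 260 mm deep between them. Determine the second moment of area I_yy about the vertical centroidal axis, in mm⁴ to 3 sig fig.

Break the section into simple shapes (no overlaps), measuring from the bottom-left corner of the bounding box.
Bottom flange: 100 × 14, A = 1 400 mm², x = 50 mm, Ī = 1 166 667 mm⁴.
Web: 18 × 260, A = 4 680 mm², x = 50 mm, Ī = 126 360 mm⁴.
Top flange: 100 × 14, A = 1 400 mm², x = 50 mm, Ī = 1 166 667 mm⁴.
By symmetry the centroid is at mid-width, x̄ = 50 mm.
All pieces are centred on the vertical centroidal axis, so I = ΣĪ = 2 459 693 mm⁴.

I_yy ≈ 2.46 × 10⁶ mm⁴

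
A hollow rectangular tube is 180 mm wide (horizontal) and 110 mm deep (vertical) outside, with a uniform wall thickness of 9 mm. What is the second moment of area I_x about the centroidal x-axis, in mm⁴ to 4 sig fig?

Treat the section as a set of non-overlapping primitives; coordinates are from the bounding-box lower-left.
Outer rectangle: 180 × 110, A = 19 800 mm², y = 55 mm, Ī = 19 965 000 mm⁴.
Inner void (subtracted): 162 × 92, A = 14 904 mm², y = 55 mm, Ī = 10 512 288 mm⁴.
By symmetry the centroid is at mid-height, ȳ = 55 mm.
All pieces are centred on the centroidal x-axis, so I = ΣĪ (holes subtracted) = 9 452 712 mm⁴.

I_x ≈ 9.453 × 10⁶ mm⁴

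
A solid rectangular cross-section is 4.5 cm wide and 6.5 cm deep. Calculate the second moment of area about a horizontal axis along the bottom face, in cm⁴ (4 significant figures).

I_base ≈ 411.9 cm⁴

The section: 4.5 × 6.5, A = 29.25 cm², y = 3.25 cm, Ī = 102.984 cm⁴.
Transfer it to the base of the section using Ī + A·d² with d = y − 0:
  the section: d = 3.25 cm → contributes +411.938 cm⁴
Total I = 411.938 cm⁴.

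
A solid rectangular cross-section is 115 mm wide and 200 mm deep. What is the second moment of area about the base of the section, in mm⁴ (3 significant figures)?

The section: 115 × 200, A = 23 000 mm², y = 100 mm, Ī = 76 666 667 mm⁴.
Transfer it to the base of the section using Ī + A·d² with d = y − 0:
  the section: d = 100 mm → contributes +306 666 667 mm⁴
Total I = 306 666 667 mm⁴.

I_base ≈ 3.07 × 10⁸ mm⁴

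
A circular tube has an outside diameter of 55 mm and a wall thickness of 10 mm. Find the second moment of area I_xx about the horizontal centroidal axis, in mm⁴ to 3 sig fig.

I_xx ≈ 3.76 × 10⁵ mm⁴

Break the section into simple shapes (no overlaps), measuring from the bottom-left corner of the bounding box.
Outer circle: ⌀55, A = 2375.8 mm², y = 27.5 mm, Ī = 449 180 mm⁴.
Bore (subtracted): ⌀35, A = 962.11 mm², y = 27.5 mm, Ī = 73 662 mm⁴.
By symmetry the centroid is at mid-height, ȳ = 27.5 mm.
All pieces are centred on the horizontal centroidal axis, so I = ΣĪ (holes subtracted) = 375 518 mm⁴.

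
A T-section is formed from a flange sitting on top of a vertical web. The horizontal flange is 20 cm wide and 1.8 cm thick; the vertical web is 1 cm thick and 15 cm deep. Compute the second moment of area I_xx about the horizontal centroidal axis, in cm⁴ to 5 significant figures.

Treat the section as a set of non-overlapping primitives; coordinates are from the bounding-box lower-left.
Flange: 20 × 1.8, A = 36 cm², y = 15.9 cm, Ī = 9.72 cm⁴.
Web: 1 × 15, A = 15 cm², y = 7.5 cm, Ī = 281.25 cm⁴.
Centroid: ȳ = ΣA·y / ΣA = 13.42941 cm.
Transfer each piece to the horizontal centroidal axis using Ī + A·d² with d = y − 13.42941:
  flange: d = 2.470588 cm → contributes +229.457 cm⁴
  web: d = -5.929412 cm → contributes +808.6189 cm⁴
Total I = 1038.076 cm⁴.

I_xx ≈ 1038.1 cm⁴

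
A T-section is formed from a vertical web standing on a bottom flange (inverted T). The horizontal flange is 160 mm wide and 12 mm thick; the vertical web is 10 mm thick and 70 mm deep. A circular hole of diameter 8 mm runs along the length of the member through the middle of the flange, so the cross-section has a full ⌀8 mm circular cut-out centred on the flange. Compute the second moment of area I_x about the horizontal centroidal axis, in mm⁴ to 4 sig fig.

Split into non-overlapping primitives; take the origin at the lower-left of the bounding box.
Flange: 160 × 12, A = 1 920 mm², y = 6 mm, Ī = 23 040 mm⁴.
Web: 10 × 70, A = 700 mm², y = 47 mm, Ī = 285 833 mm⁴.
Hole (subtracted): ⌀8, A = 50.2655 mm², y = 6 mm, Ī = 201.062 mm⁴.
Centroid: ȳ = ΣA·y / ΣA = 17.1685 mm.
Transfer each piece to the horizontal centroidal axis using Ī + A·d² with d = y − 17.1685:
  flange: d = -11.1685 mm → contributes +262 531 mm⁴
  web: d = 29.8315 mm → contributes +908 778 mm⁴
  hole: d = -11.1685 mm → contributes −6470.91 mm⁴
Total I = 1 164 837 mm⁴.

I_x ≈ 1.165 × 10⁶ mm⁴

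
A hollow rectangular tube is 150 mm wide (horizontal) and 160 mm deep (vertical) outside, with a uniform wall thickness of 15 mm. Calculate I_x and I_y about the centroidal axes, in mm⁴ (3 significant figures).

Treat the section as a set of non-overlapping primitives; coordinates are from the bounding-box lower-left.
Outer rectangle: 150 × 160, A = 24 000 mm², y = 80 mm, Ī = 51 200 000 mm⁴.
Inner void (subtracted): 120 × 130, A = 15 600 mm², y = 80 mm, Ī = 21 970 000 mm⁴.
By symmetry the centroid is at mid-height, ȳ = 80 mm.
All pieces are centred on the centroidal x-axis, so I = ΣĪ (holes subtracted) = 29 230 000 mm⁴.
Repeating about the centroidal y-axis gives I_y = 26 280 000 mm⁴.

I_x ≈ 2.92 × 10⁷ mm⁴, I_y ≈ 2.63 × 10⁷ mm⁴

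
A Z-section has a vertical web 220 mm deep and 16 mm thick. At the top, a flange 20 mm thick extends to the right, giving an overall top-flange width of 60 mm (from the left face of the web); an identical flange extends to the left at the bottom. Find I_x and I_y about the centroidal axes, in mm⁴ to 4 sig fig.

Decompose the section into non-overlapping parts with the origin at the bottom-left of its bounding rectangle.
Web: 16 × 220, A = 3 520 mm², y = 110 mm, Ī = 14 197 333 mm⁴.
Top flange (beyond web): 44 × 20, A = 880 mm², y = 210 mm, Ī = 29333.3 mm⁴.
Bottom flange (beyond web): 44 × 20, A = 880 mm², y = 10 mm, Ī = 29333.3 mm⁴.
Centroid: ȳ = ΣA·y / ΣA = 110 mm.
Transfer each piece to the centroidal x-axis using Ī + A·d² with d = y − 110:
  web: d = 0 mm → contributes +14 197 333 mm⁴
  top flange (beyond web): d = 100 mm → contributes +8 829 333 mm⁴
  bottom flange (beyond web): d = -100 mm → contributes +8 829 333 mm⁴
Total I = 31 856 000 mm⁴.
For the y-axis: x̄ = 52 mm.
Repeating about the centroidal y-axis gives I_y = 1 943 040 mm⁴.

I_x ≈ 3.186 × 10⁷ mm⁴, I_y ≈ 1.943 × 10⁶ mm⁴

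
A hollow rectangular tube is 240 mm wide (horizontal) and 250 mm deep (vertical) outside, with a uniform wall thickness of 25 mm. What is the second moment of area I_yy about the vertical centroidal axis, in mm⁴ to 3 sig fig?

Treat the section as a set of non-overlapping primitives; coordinates are from the bounding-box lower-left.
Outer rectangle: 240 × 250, A = 60 000 mm², x = 120 mm, Ī = 288 000 000 mm⁴.
Inner void (subtracted): 190 × 200, A = 38 000 mm², x = 120 mm, Ī = 114 316 667 mm⁴.
By symmetry the centroid is at mid-width, x̄ = 120 mm.
All pieces are centred on the vertical centroidal axis, so I = ΣĪ (holes subtracted) = 173 683 333 mm⁴.

I_yy ≈ 1.74 × 10⁸ mm⁴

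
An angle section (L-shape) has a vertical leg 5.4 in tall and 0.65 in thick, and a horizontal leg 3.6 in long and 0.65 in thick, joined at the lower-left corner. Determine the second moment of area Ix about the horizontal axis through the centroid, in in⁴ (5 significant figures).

Ix ≈ 15.592 in⁴

Treat the section as a set of non-overlapping primitives; coordinates are from the bounding-box lower-left.
Vertical leg: 0.65 × 5.4, A = 3.51 in², y = 2.7 in, Ī = 8.5293 in⁴.
Horizontal leg (remainder): 2.95 × 0.65, A = 1.9175 in², y = 0.325 in, Ī = 0.06751198 in⁴.
Centroid: ȳ = ΣA·y / ΣA = 1.860928 in.
Transfer each piece to the horizontal axis through the centroid using Ī + A·d² with d = y − 1.860928:
  vertical leg: d = 0.8390719 in → contributes +11.00049 in⁴
  horizontal leg (remainder): d = -1.535928 in → contributes +4.591039 in⁴
Total I = 15.59152 in⁴.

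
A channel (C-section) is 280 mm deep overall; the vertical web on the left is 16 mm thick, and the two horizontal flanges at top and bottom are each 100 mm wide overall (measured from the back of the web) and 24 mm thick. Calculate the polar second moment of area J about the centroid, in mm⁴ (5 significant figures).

Split into non-overlapping primitives; take the origin at the lower-left of the bounding box.
Web: 16 × 280, A = 4 480 mm², y = 140 mm, Ī = 29 269 333 mm⁴.
Top flange (beyond web): 84 × 24, A = 2 016 mm², y = 268 mm, Ī = 96 768 mm⁴.
Bottom flange (beyond web): 84 × 24, A = 2 016 mm², y = 12 mm, Ī = 96 768 mm⁴.
By symmetry the centroid is at mid-height, ȳ = 140 mm.
Transfer each piece to the centroidal x-axis using Ī + A·d² with d = y − 140:
  web: d = 0 mm → contributes +29 269 333 mm⁴
  top flange (beyond web): d = 128 mm → contributes +33 126 912 mm⁴
  bottom flange (beyond web): d = -128 mm → contributes +33 126 912 mm⁴
Total I = 95 523 157 mm⁴.
For the y-axis: x̄ = 31.68421 mm.
Repeating about the centroidal y-axis gives I_y = 7 771 652 mm⁴.
Polar second moment: J = I_x + I_y = 103 294 810 mm⁴.

J ≈ 1.0329 × 10⁸ mm⁴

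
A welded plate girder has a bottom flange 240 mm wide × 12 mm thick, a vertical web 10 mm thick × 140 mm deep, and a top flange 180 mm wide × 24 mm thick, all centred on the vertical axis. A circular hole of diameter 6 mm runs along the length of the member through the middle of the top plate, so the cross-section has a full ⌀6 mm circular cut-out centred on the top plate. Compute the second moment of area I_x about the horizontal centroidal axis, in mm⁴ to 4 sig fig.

I_x ≈ 4.596 × 10⁷ mm⁴

Split into non-overlapping primitives; take the origin at the lower-left of the bounding box.
Bottom plate: 240 × 12, A = 2 880 mm², y = 6 mm, Ī = 34 560 mm⁴.
Web plate: 10 × 140, A = 1 400 mm², y = 82 mm, Ī = 2 286 667 mm⁴.
Top plate: 180 × 24, A = 4 320 mm², y = 164 mm, Ī = 207 360 mm⁴.
Hole (subtracted): ⌀6, A = 28.2743 mm², y = 164 mm, Ī = 63.6173 mm⁴.
Centroid: ȳ = ΣA·y / ΣA = 97.521 mm.
Transfer each piece to the horizontal centroidal axis using Ī + A·d² with d = y − 97.521:
  bottom plate: d = -91.521 mm → contributes +24 157 694 mm⁴
  web plate: d = -15.521 mm → contributes +2 623 927 mm⁴
  top plate: d = 66.479 mm → contributes +19 299 433 mm⁴
  hole: d = 66.479 mm → contributes −125 021 mm⁴
Total I = 45 956 033 mm⁴.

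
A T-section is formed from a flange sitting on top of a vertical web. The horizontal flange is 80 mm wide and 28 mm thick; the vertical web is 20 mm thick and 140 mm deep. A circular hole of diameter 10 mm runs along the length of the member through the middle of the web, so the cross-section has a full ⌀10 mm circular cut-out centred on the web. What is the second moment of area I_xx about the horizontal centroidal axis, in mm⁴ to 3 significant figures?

I_xx ≈ 1.34 × 10⁷ mm⁴

Break the section into simple shapes (no overlaps), measuring from the bottom-left corner of the bounding box.
Flange: 80 × 28, A = 2 240 mm², y = 154 mm, Ī = 146 347 mm⁴.
Web: 20 × 140, A = 2 800 mm², y = 70 mm, Ī = 4 573 333 mm⁴.
Hole (subtracted): ⌀10, A = 78.54 mm², y = 70 mm, Ī = 490.87 mm⁴.
Centroid: ȳ = ΣA·y / ΣA = 107.92 mm.
Transfer each piece to the horizontal centroidal axis using Ī + A·d² with d = y − 107.92:
  flange: d = 46.076 mm → contributes +4 901 796 mm⁴
  web: d = -37.924 mm → contributes +8 600 445 mm⁴
  hole: d = -37.924 mm → contributes −113 451 mm⁴
Total I = 13 388 789 mm⁴.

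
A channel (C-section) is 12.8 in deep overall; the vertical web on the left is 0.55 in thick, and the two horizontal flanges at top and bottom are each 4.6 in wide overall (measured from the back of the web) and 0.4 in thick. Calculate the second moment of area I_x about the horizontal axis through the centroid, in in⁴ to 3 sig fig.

Split into non-overlapping primitives; take the origin at the lower-left of the bounding box.
Web: 0.55 × 12.8, A = 7.04 in², y = 6.4 in, Ī = 96.119 in⁴.
Top flange (beyond web): 4.05 × 0.4, A = 1.62 in², y = 12.6 in, Ī = 0.0216 in⁴.
Bottom flange (beyond web): 4.05 × 0.4, A = 1.62 in², y = 0.2 in, Ī = 0.0216 in⁴.
By symmetry the centroid is at mid-height, ȳ = 6.4 in.
Transfer each piece to the horizontal axis through the centroid using Ī + A·d² with d = y − 6.4:
  web: d = 0 in → contributes +96.119 in⁴
  top flange (beyond web): d = 6.2 in → contributes +62.294 in⁴
  bottom flange (beyond web): d = -6.2 in → contributes +62.294 in⁴
Total I = 220.71 in⁴.

I_x ≈ 221 in⁴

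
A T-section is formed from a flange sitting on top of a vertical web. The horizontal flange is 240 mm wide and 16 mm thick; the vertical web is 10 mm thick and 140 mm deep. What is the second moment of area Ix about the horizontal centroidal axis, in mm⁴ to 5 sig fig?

Ix ≈ 8.6105 × 10⁶ mm⁴

Break the section into simple shapes (no overlaps), measuring from the bottom-left corner of the bounding box.
Flange: 240 × 16, A = 3 840 mm², y = 148 mm, Ī = 81 920 mm⁴.
Web: 10 × 140, A = 1 400 mm², y = 70 mm, Ī = 2 286 667 mm⁴.
Centroid: ȳ = ΣA·y / ΣA = 127.1603 mm.
Transfer each piece to the horizontal centroidal axis using Ī + A·d² with d = y − 127.1603:
  flange: d = 20.83969 mm → contributes +1 749 605 mm⁴
  web: d = -57.16031 mm → contributes +6 860 887 mm⁴
Total I = 8 610 492 mm⁴.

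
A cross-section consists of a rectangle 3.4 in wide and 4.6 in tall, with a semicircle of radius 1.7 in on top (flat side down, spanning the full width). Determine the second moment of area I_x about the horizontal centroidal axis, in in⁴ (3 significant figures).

I_x ≈ 60.6 in⁴

Treat the section as a set of non-overlapping primitives; coordinates are from the bounding-box lower-left.
Rectangular body: 3.4 × 4.6, A = 15.64 in², y = 2.3 in, Ī = 27.579 in⁴.
Semicircular cap: semicircle r = 1.7, A = 4.5396 in², y = 5.3215 in, Ī = 0.9167 in⁴.
Centroid: ȳ = ΣA·y / ΣA = 2.9797 in.
Transfer each piece to the horizontal centroidal axis using Ī + A·d² with d = y − 2.9797:
  rectangular body: d = -0.67972 in → contributes +34.804 in⁴
  semicircular cap: d = 2.3418 in → contributes +25.812 in⁴
Total I = 60.616 in⁴.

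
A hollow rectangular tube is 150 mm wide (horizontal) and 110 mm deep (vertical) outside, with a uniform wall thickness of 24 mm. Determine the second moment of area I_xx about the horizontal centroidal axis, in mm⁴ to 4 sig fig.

I_xx ≈ 1.461 × 10⁷ mm⁴

Split into non-overlapping primitives; take the origin at the lower-left of the bounding box.
Outer rectangle: 150 × 110, A = 16 500 mm², y = 55 mm, Ī = 16 637 500 mm⁴.
Inner void (subtracted): 102 × 62, A = 6 324 mm², y = 55 mm, Ī = 2 025 788 mm⁴.
By symmetry the centroid is at mid-height, ȳ = 55 mm.
All pieces are centred on the horizontal centroidal axis, so I = ΣĪ (holes subtracted) = 14 611 712 mm⁴.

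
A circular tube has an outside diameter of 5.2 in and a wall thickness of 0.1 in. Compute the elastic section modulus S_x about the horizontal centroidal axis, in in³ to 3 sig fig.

S_x ≈ 2.00 in³

Decompose the section into non-overlapping parts with the origin at the bottom-left of its bounding rectangle.
Outer circle: ⌀5.2, A = 21.237 in², y = 2.6 in, Ī = 35.891 in⁴.
Bore (subtracted): ⌀5, A = 19.635 in², y = 2.6 in, Ī = 30.68 in⁴.
By symmetry the centroid is at mid-height, ȳ = 2.6 in.
All pieces are centred on the horizontal centroidal axis, so I = ΣĪ (holes subtracted) = 5.2112 in⁴.
Extreme fibre distance c = 2.6 in; S = I/c = 2.0043 in³.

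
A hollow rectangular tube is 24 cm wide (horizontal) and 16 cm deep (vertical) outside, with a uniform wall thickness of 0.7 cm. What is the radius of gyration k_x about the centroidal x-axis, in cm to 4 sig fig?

Treat the section as a set of non-overlapping primitives; coordinates are from the bounding-box lower-left.
Outer rectangle: 24 × 16, A = 384 cm², y = 8 cm, Ī = 8 192 cm⁴.
Inner void (subtracted): 22.6 × 14.6, A = 329.96 cm², y = 8 cm, Ī = 5861.19 cm⁴.
By symmetry the centroid is at mid-height, ȳ = 8 cm.
All pieces are centred on the centroidal x-axis, so I = ΣĪ (holes subtracted) = 2330.81 cm⁴.
Radius of gyration: k = √(I/A) = √(2330.81 / 54.04) = 6.56744 cm.

k_x ≈ 6.567 cm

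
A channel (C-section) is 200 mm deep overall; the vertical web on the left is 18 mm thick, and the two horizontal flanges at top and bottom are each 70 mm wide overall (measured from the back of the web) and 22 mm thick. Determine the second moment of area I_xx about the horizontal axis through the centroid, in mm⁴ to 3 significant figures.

I_xx ≈ 3.02 × 10⁷ mm⁴

Decompose the section into non-overlapping parts with the origin at the bottom-left of its bounding rectangle.
Web: 18 × 200, A = 3 600 mm², y = 100 mm, Ī = 12 000 000 mm⁴.
Top flange (beyond web): 52 × 22, A = 1 144 mm², y = 189 mm, Ī = 46 141 mm⁴.
Bottom flange (beyond web): 52 × 22, A = 1 144 mm², y = 11 mm, Ī = 46 141 mm⁴.
By symmetry the centroid is at mid-height, ȳ = 100 mm.
Transfer each piece to the horizontal axis through the centroid using Ī + A·d² with d = y − 100:
  web: d = 0 mm → contributes +12 000 000 mm⁴
  top flange (beyond web): d = 89 mm → contributes +9 107 765 mm⁴
  bottom flange (beyond web): d = -89 mm → contributes +9 107 765 mm⁴
Total I = 30 215 531 mm⁴.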